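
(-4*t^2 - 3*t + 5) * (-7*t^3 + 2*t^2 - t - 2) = 28*t^5 + 13*t^4 - 37*t^3 + 21*t^2 + t - 10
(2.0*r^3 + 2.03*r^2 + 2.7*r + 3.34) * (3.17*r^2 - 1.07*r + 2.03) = 6.34*r^5 + 4.2951*r^4 + 10.4469*r^3 + 11.8197*r^2 + 1.9072*r + 6.7802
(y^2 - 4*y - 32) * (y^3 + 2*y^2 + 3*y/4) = y^5 - 2*y^4 - 157*y^3/4 - 67*y^2 - 24*y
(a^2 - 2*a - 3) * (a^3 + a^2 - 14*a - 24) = a^5 - a^4 - 19*a^3 + a^2 + 90*a + 72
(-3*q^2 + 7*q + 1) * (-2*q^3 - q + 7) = 6*q^5 - 14*q^4 + q^3 - 28*q^2 + 48*q + 7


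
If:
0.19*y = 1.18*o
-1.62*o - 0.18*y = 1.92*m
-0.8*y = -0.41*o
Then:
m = 0.00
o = 0.00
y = 0.00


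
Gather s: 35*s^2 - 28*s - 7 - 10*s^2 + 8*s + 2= 25*s^2 - 20*s - 5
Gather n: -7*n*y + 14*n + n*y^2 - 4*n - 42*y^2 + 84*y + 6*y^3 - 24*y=n*(y^2 - 7*y + 10) + 6*y^3 - 42*y^2 + 60*y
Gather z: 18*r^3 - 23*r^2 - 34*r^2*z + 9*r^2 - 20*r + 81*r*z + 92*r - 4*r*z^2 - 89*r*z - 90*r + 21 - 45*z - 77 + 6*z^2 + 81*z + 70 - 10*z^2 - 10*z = 18*r^3 - 14*r^2 - 18*r + z^2*(-4*r - 4) + z*(-34*r^2 - 8*r + 26) + 14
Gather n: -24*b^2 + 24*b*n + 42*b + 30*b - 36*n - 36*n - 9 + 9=-24*b^2 + 72*b + n*(24*b - 72)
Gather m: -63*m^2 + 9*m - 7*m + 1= -63*m^2 + 2*m + 1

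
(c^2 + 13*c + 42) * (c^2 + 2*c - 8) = c^4 + 15*c^3 + 60*c^2 - 20*c - 336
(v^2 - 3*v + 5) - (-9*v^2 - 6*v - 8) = 10*v^2 + 3*v + 13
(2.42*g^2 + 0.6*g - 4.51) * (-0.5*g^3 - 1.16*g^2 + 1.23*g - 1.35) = -1.21*g^5 - 3.1072*g^4 + 4.5356*g^3 + 2.7026*g^2 - 6.3573*g + 6.0885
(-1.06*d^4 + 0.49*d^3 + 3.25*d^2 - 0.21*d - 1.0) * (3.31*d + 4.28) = -3.5086*d^5 - 2.9149*d^4 + 12.8547*d^3 + 13.2149*d^2 - 4.2088*d - 4.28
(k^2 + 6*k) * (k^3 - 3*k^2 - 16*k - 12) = k^5 + 3*k^4 - 34*k^3 - 108*k^2 - 72*k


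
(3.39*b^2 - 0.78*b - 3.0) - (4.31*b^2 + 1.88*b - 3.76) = -0.919999999999999*b^2 - 2.66*b + 0.76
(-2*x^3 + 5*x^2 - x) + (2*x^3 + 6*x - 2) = 5*x^2 + 5*x - 2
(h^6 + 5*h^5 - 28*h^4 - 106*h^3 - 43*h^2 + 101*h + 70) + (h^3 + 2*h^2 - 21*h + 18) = h^6 + 5*h^5 - 28*h^4 - 105*h^3 - 41*h^2 + 80*h + 88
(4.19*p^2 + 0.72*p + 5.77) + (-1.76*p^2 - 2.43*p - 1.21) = 2.43*p^2 - 1.71*p + 4.56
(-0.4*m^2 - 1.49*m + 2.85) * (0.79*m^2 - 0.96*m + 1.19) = -0.316*m^4 - 0.7931*m^3 + 3.2059*m^2 - 4.5091*m + 3.3915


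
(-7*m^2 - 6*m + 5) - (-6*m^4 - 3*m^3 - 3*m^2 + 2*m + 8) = 6*m^4 + 3*m^3 - 4*m^2 - 8*m - 3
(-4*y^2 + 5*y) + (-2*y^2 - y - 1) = -6*y^2 + 4*y - 1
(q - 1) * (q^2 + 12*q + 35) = q^3 + 11*q^2 + 23*q - 35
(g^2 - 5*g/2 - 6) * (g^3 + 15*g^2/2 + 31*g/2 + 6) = g^5 + 5*g^4 - 37*g^3/4 - 311*g^2/4 - 108*g - 36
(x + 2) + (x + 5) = 2*x + 7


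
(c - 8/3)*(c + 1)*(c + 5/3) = c^3 - 49*c/9 - 40/9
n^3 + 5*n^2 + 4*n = n*(n + 1)*(n + 4)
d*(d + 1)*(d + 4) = d^3 + 5*d^2 + 4*d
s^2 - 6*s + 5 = (s - 5)*(s - 1)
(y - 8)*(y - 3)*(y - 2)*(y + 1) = y^4 - 12*y^3 + 33*y^2 - 2*y - 48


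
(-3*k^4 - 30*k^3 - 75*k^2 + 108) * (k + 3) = -3*k^5 - 39*k^4 - 165*k^3 - 225*k^2 + 108*k + 324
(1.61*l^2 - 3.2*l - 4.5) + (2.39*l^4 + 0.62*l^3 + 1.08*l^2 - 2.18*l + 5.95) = 2.39*l^4 + 0.62*l^3 + 2.69*l^2 - 5.38*l + 1.45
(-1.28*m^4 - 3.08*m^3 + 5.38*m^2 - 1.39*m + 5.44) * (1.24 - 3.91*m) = 5.0048*m^5 + 10.4556*m^4 - 24.855*m^3 + 12.1061*m^2 - 22.994*m + 6.7456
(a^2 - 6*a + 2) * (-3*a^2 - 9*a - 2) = -3*a^4 + 9*a^3 + 46*a^2 - 6*a - 4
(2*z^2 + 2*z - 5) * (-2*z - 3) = -4*z^3 - 10*z^2 + 4*z + 15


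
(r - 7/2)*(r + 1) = r^2 - 5*r/2 - 7/2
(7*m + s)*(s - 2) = 7*m*s - 14*m + s^2 - 2*s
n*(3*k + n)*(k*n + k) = 3*k^2*n^2 + 3*k^2*n + k*n^3 + k*n^2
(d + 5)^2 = d^2 + 10*d + 25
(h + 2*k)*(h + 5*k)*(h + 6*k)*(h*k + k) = h^4*k + 13*h^3*k^2 + h^3*k + 52*h^2*k^3 + 13*h^2*k^2 + 60*h*k^4 + 52*h*k^3 + 60*k^4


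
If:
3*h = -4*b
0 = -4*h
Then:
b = 0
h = 0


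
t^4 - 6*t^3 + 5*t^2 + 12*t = t*(t - 4)*(t - 3)*(t + 1)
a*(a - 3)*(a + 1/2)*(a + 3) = a^4 + a^3/2 - 9*a^2 - 9*a/2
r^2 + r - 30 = (r - 5)*(r + 6)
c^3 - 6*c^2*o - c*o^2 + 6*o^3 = (c - 6*o)*(c - o)*(c + o)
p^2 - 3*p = p*(p - 3)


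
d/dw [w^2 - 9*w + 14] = 2*w - 9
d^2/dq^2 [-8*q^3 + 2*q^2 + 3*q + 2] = 4 - 48*q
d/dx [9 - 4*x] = -4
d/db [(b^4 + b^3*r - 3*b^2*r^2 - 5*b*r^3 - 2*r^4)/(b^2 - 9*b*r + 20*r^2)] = 2*(b^5 - 13*b^4*r + 31*b^3*r^2 + 46*b^2*r^3 - 58*b*r^4 - 59*r^5)/(b^4 - 18*b^3*r + 121*b^2*r^2 - 360*b*r^3 + 400*r^4)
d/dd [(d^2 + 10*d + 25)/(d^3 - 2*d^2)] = (-d^3 - 20*d^2 - 55*d + 100)/(d^3*(d^2 - 4*d + 4))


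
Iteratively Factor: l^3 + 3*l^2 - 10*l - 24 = (l + 4)*(l^2 - l - 6) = (l + 2)*(l + 4)*(l - 3)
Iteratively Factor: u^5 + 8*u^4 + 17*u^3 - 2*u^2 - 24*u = (u + 4)*(u^4 + 4*u^3 + u^2 - 6*u) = (u + 3)*(u + 4)*(u^3 + u^2 - 2*u) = (u + 2)*(u + 3)*(u + 4)*(u^2 - u) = (u - 1)*(u + 2)*(u + 3)*(u + 4)*(u)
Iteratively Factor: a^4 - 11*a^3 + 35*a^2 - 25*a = (a)*(a^3 - 11*a^2 + 35*a - 25) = a*(a - 1)*(a^2 - 10*a + 25) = a*(a - 5)*(a - 1)*(a - 5)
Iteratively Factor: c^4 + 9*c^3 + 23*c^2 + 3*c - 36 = (c - 1)*(c^3 + 10*c^2 + 33*c + 36) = (c - 1)*(c + 4)*(c^2 + 6*c + 9) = (c - 1)*(c + 3)*(c + 4)*(c + 3)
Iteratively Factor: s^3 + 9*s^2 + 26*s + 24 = (s + 4)*(s^2 + 5*s + 6) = (s + 2)*(s + 4)*(s + 3)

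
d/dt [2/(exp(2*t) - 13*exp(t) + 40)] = (26 - 4*exp(t))*exp(t)/(exp(2*t) - 13*exp(t) + 40)^2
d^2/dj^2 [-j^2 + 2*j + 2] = -2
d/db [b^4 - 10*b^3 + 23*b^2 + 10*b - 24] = 4*b^3 - 30*b^2 + 46*b + 10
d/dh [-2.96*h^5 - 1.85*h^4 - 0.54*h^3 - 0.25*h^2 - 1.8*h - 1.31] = -14.8*h^4 - 7.4*h^3 - 1.62*h^2 - 0.5*h - 1.8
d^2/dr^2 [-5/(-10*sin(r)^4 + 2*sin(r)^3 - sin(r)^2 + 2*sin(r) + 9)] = (-8000*sin(r)^8 + 2300*sin(r)^7 + 9220*sin(r)^6 - 2990*sin(r)^5 - 6120*sin(r)^4 + 280*sin(r)^3 + 5350*sin(r)^2 - 510*sin(r) + 130)/((sin(r)^2 + 1)^3*(10*sin(r)^2 - 2*sin(r) - 9)^3)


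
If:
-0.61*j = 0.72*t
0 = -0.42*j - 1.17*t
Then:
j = 0.00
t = 0.00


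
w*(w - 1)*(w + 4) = w^3 + 3*w^2 - 4*w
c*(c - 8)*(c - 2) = c^3 - 10*c^2 + 16*c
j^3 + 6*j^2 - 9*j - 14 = (j - 2)*(j + 1)*(j + 7)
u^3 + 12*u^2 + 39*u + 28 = (u + 1)*(u + 4)*(u + 7)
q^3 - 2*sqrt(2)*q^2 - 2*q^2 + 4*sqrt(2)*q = q*(q - 2)*(q - 2*sqrt(2))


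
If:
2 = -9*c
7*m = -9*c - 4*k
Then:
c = -2/9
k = 1/2 - 7*m/4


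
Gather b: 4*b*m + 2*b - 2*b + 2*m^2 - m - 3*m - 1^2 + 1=4*b*m + 2*m^2 - 4*m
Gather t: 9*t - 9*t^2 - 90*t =-9*t^2 - 81*t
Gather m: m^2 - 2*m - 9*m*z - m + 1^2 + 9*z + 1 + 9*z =m^2 + m*(-9*z - 3) + 18*z + 2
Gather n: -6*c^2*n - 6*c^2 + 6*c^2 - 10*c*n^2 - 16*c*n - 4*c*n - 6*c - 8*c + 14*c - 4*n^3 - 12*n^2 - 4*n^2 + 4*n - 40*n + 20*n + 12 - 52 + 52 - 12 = -4*n^3 + n^2*(-10*c - 16) + n*(-6*c^2 - 20*c - 16)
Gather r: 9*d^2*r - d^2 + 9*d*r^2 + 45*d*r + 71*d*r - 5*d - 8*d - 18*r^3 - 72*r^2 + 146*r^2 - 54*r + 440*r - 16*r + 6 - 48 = -d^2 - 13*d - 18*r^3 + r^2*(9*d + 74) + r*(9*d^2 + 116*d + 370) - 42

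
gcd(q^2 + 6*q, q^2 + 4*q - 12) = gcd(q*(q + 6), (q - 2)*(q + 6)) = q + 6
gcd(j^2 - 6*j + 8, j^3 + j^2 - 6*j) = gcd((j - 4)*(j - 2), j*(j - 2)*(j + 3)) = j - 2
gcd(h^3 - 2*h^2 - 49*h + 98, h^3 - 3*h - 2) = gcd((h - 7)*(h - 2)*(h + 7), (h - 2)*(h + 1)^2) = h - 2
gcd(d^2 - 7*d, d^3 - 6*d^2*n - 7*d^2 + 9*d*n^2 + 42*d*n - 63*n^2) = d - 7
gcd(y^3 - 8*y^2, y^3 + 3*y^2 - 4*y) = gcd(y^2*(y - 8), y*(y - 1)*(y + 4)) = y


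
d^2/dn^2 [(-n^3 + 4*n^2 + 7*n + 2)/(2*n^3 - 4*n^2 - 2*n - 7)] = 2*(8*n^6 + 72*n^5 - 156*n^4 + 396*n^3 + 282*n^2 - 603*n + 50)/(8*n^9 - 48*n^8 + 72*n^7 - 52*n^6 + 264*n^5 - 216*n^4 - 50*n^3 - 672*n^2 - 294*n - 343)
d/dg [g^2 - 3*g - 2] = 2*g - 3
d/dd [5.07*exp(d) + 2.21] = 5.07*exp(d)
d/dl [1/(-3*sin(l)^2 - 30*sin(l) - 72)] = 2*(sin(l) + 5)*cos(l)/(3*(sin(l)^2 + 10*sin(l) + 24)^2)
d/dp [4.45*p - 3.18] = 4.45000000000000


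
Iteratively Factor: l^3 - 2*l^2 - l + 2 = (l + 1)*(l^2 - 3*l + 2) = (l - 1)*(l + 1)*(l - 2)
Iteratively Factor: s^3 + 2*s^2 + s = (s + 1)*(s^2 + s) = s*(s + 1)*(s + 1)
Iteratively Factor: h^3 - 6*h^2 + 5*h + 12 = (h - 3)*(h^2 - 3*h - 4) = (h - 3)*(h + 1)*(h - 4)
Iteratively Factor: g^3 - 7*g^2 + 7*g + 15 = (g - 3)*(g^2 - 4*g - 5) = (g - 3)*(g + 1)*(g - 5)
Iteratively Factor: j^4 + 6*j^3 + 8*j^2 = (j + 2)*(j^3 + 4*j^2) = j*(j + 2)*(j^2 + 4*j) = j^2*(j + 2)*(j + 4)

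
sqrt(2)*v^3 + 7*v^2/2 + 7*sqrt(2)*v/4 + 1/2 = (v + sqrt(2)/2)*(v + sqrt(2))*(sqrt(2)*v + 1/2)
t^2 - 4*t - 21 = (t - 7)*(t + 3)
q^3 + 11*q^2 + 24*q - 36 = (q - 1)*(q + 6)^2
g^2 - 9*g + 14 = (g - 7)*(g - 2)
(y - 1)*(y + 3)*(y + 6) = y^3 + 8*y^2 + 9*y - 18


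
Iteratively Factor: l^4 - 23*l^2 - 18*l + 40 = (l - 1)*(l^3 + l^2 - 22*l - 40) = (l - 1)*(l + 2)*(l^2 - l - 20) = (l - 1)*(l + 2)*(l + 4)*(l - 5)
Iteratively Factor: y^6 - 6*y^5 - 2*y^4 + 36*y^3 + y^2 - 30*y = (y - 3)*(y^5 - 3*y^4 - 11*y^3 + 3*y^2 + 10*y) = (y - 3)*(y + 1)*(y^4 - 4*y^3 - 7*y^2 + 10*y) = (y - 3)*(y - 1)*(y + 1)*(y^3 - 3*y^2 - 10*y) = (y - 3)*(y - 1)*(y + 1)*(y + 2)*(y^2 - 5*y) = y*(y - 3)*(y - 1)*(y + 1)*(y + 2)*(y - 5)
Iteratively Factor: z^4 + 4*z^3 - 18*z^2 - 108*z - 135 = (z + 3)*(z^3 + z^2 - 21*z - 45) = (z + 3)^2*(z^2 - 2*z - 15) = (z - 5)*(z + 3)^2*(z + 3)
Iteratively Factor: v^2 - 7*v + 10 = (v - 5)*(v - 2)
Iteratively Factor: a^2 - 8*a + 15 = (a - 3)*(a - 5)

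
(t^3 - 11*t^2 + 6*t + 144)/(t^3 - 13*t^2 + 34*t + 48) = (t + 3)/(t + 1)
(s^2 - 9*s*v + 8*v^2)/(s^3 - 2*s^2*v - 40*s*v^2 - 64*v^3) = (s - v)/(s^2 + 6*s*v + 8*v^2)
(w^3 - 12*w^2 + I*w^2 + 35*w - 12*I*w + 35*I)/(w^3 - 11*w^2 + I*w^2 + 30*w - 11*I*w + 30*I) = (w - 7)/(w - 6)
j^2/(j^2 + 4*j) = j/(j + 4)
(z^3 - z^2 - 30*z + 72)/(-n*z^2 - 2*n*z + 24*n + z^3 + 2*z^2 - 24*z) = (z - 3)/(-n + z)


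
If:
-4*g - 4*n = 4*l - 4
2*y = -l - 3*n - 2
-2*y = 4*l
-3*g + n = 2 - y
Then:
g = -7/5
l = 23/15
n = 13/15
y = -46/15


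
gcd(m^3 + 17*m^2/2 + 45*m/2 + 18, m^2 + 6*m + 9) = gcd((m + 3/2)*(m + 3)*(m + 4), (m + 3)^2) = m + 3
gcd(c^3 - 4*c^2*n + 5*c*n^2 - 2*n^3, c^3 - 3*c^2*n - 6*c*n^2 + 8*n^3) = c - n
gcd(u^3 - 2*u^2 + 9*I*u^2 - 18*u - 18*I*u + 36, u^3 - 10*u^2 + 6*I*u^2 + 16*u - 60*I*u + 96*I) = u^2 + u*(-2 + 6*I) - 12*I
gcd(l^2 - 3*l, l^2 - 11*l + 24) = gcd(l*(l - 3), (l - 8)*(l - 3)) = l - 3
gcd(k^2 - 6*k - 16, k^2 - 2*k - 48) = k - 8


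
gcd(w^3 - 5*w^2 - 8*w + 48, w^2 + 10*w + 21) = w + 3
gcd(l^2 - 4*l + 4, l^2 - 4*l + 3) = 1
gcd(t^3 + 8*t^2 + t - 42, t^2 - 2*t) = t - 2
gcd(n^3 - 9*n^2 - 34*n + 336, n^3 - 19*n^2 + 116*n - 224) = n^2 - 15*n + 56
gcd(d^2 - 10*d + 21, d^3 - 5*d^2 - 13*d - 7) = d - 7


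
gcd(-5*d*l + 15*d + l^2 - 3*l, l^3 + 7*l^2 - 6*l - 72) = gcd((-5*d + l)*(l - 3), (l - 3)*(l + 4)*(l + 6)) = l - 3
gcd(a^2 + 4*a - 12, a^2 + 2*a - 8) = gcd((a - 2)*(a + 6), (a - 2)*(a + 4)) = a - 2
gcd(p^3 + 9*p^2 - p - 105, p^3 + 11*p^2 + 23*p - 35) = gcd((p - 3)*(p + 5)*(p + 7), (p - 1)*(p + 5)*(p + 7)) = p^2 + 12*p + 35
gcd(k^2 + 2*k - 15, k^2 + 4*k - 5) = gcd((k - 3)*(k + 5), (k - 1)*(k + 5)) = k + 5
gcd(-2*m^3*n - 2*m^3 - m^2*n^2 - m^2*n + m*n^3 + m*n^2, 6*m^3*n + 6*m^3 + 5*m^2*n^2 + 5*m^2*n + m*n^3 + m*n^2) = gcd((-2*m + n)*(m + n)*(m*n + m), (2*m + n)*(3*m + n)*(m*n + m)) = m*n + m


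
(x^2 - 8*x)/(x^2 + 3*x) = (x - 8)/(x + 3)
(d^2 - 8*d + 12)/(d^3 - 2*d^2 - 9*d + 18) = (d - 6)/(d^2 - 9)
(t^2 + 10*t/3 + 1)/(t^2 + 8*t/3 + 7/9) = 3*(t + 3)/(3*t + 7)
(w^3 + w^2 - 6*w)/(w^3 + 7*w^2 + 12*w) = (w - 2)/(w + 4)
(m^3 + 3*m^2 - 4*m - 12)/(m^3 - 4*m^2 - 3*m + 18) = (m^2 + m - 6)/(m^2 - 6*m + 9)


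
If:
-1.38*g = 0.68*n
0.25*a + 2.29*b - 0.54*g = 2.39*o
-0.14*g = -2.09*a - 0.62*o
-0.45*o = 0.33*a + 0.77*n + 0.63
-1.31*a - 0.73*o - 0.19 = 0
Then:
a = 0.20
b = -0.61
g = 0.27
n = -0.54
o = -0.62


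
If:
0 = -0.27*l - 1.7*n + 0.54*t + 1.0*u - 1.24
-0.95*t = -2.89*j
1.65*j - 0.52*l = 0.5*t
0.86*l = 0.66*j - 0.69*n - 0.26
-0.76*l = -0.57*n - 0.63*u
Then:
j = 1.37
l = 0.34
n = 0.51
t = 4.17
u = -0.05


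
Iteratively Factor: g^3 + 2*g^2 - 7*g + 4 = (g + 4)*(g^2 - 2*g + 1) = (g - 1)*(g + 4)*(g - 1)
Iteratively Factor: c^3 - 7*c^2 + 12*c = (c - 3)*(c^2 - 4*c) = c*(c - 3)*(c - 4)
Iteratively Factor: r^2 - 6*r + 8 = (r - 2)*(r - 4)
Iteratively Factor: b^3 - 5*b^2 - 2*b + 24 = (b + 2)*(b^2 - 7*b + 12) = (b - 4)*(b + 2)*(b - 3)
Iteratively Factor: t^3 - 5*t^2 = (t)*(t^2 - 5*t) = t*(t - 5)*(t)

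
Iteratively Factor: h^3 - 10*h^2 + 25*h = (h - 5)*(h^2 - 5*h) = h*(h - 5)*(h - 5)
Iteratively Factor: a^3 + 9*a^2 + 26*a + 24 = (a + 2)*(a^2 + 7*a + 12) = (a + 2)*(a + 4)*(a + 3)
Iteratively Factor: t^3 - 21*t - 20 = (t + 4)*(t^2 - 4*t - 5) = (t - 5)*(t + 4)*(t + 1)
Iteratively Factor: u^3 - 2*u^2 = (u)*(u^2 - 2*u) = u^2*(u - 2)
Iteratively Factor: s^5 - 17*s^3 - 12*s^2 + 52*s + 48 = (s + 2)*(s^4 - 2*s^3 - 13*s^2 + 14*s + 24) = (s + 2)*(s + 3)*(s^3 - 5*s^2 + 2*s + 8) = (s + 1)*(s + 2)*(s + 3)*(s^2 - 6*s + 8) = (s - 2)*(s + 1)*(s + 2)*(s + 3)*(s - 4)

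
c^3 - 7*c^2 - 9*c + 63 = (c - 7)*(c - 3)*(c + 3)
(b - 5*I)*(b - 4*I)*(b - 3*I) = b^3 - 12*I*b^2 - 47*b + 60*I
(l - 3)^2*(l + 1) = l^3 - 5*l^2 + 3*l + 9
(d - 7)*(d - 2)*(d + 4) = d^3 - 5*d^2 - 22*d + 56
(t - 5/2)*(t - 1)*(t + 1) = t^3 - 5*t^2/2 - t + 5/2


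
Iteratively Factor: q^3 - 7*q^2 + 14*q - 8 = (q - 2)*(q^2 - 5*q + 4) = (q - 4)*(q - 2)*(q - 1)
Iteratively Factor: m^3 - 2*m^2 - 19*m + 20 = (m + 4)*(m^2 - 6*m + 5) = (m - 5)*(m + 4)*(m - 1)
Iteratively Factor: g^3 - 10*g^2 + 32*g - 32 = (g - 2)*(g^2 - 8*g + 16) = (g - 4)*(g - 2)*(g - 4)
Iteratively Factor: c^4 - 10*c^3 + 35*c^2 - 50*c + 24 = (c - 3)*(c^3 - 7*c^2 + 14*c - 8) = (c - 3)*(c - 1)*(c^2 - 6*c + 8) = (c - 4)*(c - 3)*(c - 1)*(c - 2)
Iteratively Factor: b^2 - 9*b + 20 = (b - 5)*(b - 4)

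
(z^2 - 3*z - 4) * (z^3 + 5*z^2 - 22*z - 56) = z^5 + 2*z^4 - 41*z^3 - 10*z^2 + 256*z + 224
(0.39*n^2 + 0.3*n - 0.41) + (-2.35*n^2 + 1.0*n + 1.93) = -1.96*n^2 + 1.3*n + 1.52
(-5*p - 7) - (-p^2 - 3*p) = p^2 - 2*p - 7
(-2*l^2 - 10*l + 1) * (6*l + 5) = -12*l^3 - 70*l^2 - 44*l + 5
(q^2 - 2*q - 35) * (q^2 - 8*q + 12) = q^4 - 10*q^3 - 7*q^2 + 256*q - 420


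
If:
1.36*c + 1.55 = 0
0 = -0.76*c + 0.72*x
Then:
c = -1.14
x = -1.20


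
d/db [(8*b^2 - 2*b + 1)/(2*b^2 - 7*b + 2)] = (-52*b^2 + 28*b + 3)/(4*b^4 - 28*b^3 + 57*b^2 - 28*b + 4)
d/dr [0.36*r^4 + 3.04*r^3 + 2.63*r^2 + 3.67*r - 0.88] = 1.44*r^3 + 9.12*r^2 + 5.26*r + 3.67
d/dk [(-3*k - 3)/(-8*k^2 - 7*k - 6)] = 3*(8*k^2 + 7*k - (k + 1)*(16*k + 7) + 6)/(8*k^2 + 7*k + 6)^2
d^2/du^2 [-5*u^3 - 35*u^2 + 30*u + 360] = -30*u - 70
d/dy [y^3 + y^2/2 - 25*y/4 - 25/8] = 3*y^2 + y - 25/4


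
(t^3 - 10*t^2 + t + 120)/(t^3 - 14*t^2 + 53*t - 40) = (t + 3)/(t - 1)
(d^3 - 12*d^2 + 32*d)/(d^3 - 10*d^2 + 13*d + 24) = d*(d - 4)/(d^2 - 2*d - 3)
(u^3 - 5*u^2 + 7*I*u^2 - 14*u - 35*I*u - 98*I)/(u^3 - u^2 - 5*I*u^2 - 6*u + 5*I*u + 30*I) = (u^2 + 7*u*(-1 + I) - 49*I)/(u^2 - u*(3 + 5*I) + 15*I)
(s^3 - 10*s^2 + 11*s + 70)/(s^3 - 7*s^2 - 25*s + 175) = (s + 2)/(s + 5)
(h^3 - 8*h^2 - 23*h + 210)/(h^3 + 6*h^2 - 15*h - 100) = (h^2 - 13*h + 42)/(h^2 + h - 20)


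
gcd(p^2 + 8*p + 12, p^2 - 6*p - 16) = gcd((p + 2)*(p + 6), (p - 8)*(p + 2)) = p + 2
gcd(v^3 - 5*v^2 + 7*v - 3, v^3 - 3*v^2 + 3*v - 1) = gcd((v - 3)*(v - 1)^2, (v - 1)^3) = v^2 - 2*v + 1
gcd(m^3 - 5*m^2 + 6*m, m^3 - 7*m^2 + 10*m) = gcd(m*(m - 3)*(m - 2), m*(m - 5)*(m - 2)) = m^2 - 2*m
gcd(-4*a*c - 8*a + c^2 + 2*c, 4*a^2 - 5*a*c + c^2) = 4*a - c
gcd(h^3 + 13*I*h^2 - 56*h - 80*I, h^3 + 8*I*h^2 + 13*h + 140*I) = h + 5*I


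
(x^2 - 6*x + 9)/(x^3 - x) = (x^2 - 6*x + 9)/(x^3 - x)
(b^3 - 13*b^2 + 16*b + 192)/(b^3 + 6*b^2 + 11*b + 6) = (b^2 - 16*b + 64)/(b^2 + 3*b + 2)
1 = 1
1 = 1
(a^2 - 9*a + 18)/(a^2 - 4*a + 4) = (a^2 - 9*a + 18)/(a^2 - 4*a + 4)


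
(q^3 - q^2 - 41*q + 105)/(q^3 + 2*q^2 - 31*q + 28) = (q^2 - 8*q + 15)/(q^2 - 5*q + 4)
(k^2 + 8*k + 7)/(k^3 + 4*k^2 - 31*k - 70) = (k + 1)/(k^2 - 3*k - 10)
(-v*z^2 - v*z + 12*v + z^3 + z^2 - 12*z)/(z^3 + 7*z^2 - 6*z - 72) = (-v + z)/(z + 6)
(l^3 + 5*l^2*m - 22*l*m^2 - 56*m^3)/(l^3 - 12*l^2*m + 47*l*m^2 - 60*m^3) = (l^2 + 9*l*m + 14*m^2)/(l^2 - 8*l*m + 15*m^2)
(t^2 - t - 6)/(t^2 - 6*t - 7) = (-t^2 + t + 6)/(-t^2 + 6*t + 7)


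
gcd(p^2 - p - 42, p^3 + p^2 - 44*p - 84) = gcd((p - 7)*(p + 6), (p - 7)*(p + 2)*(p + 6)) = p^2 - p - 42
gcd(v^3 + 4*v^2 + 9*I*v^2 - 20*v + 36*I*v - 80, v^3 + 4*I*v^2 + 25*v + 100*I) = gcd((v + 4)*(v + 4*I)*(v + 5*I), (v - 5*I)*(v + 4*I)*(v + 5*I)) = v^2 + 9*I*v - 20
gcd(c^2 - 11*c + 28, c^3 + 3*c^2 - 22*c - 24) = c - 4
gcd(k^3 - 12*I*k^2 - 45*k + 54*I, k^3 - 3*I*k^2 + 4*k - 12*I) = k - 3*I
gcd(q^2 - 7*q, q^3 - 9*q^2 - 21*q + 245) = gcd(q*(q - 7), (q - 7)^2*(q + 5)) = q - 7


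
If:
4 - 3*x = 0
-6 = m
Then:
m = -6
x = 4/3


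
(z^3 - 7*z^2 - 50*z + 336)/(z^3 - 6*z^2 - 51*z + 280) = (z - 6)/(z - 5)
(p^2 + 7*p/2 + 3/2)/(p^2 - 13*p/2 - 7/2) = (p + 3)/(p - 7)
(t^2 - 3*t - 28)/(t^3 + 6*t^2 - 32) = (t - 7)/(t^2 + 2*t - 8)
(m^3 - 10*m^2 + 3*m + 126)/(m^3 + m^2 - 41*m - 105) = (m - 6)/(m + 5)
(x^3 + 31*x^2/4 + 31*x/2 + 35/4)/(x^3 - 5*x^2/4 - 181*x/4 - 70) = (x + 1)/(x - 8)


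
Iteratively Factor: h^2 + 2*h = (h + 2)*(h)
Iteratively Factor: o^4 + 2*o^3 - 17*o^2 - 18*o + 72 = (o - 3)*(o^3 + 5*o^2 - 2*o - 24) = (o - 3)*(o + 4)*(o^2 + o - 6) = (o - 3)*(o - 2)*(o + 4)*(o + 3)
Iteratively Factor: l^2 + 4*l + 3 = (l + 1)*(l + 3)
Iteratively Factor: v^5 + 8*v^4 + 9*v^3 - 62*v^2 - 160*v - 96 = (v + 4)*(v^4 + 4*v^3 - 7*v^2 - 34*v - 24) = (v + 1)*(v + 4)*(v^3 + 3*v^2 - 10*v - 24) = (v + 1)*(v + 2)*(v + 4)*(v^2 + v - 12) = (v + 1)*(v + 2)*(v + 4)^2*(v - 3)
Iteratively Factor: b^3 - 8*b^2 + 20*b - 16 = (b - 2)*(b^2 - 6*b + 8) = (b - 2)^2*(b - 4)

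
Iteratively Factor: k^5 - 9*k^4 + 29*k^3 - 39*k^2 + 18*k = (k - 1)*(k^4 - 8*k^3 + 21*k^2 - 18*k) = (k - 3)*(k - 1)*(k^3 - 5*k^2 + 6*k) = (k - 3)^2*(k - 1)*(k^2 - 2*k) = (k - 3)^2*(k - 2)*(k - 1)*(k)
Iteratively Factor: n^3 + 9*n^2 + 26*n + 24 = (n + 3)*(n^2 + 6*n + 8) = (n + 2)*(n + 3)*(n + 4)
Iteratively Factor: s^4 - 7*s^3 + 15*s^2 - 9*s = (s - 3)*(s^3 - 4*s^2 + 3*s) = (s - 3)*(s - 1)*(s^2 - 3*s) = (s - 3)^2*(s - 1)*(s)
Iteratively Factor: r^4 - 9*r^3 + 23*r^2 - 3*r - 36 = (r + 1)*(r^3 - 10*r^2 + 33*r - 36) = (r - 4)*(r + 1)*(r^2 - 6*r + 9) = (r - 4)*(r - 3)*(r + 1)*(r - 3)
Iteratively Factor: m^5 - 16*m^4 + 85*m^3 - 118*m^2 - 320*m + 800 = (m + 2)*(m^4 - 18*m^3 + 121*m^2 - 360*m + 400) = (m - 5)*(m + 2)*(m^3 - 13*m^2 + 56*m - 80) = (m - 5)*(m - 4)*(m + 2)*(m^2 - 9*m + 20) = (m - 5)*(m - 4)^2*(m + 2)*(m - 5)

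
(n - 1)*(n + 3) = n^2 + 2*n - 3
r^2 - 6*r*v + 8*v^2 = (r - 4*v)*(r - 2*v)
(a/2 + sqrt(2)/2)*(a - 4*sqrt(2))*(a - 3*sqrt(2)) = a^3/2 - 3*sqrt(2)*a^2 + 5*a + 12*sqrt(2)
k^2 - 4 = (k - 2)*(k + 2)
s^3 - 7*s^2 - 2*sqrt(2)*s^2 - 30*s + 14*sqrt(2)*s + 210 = (s - 7)*(s - 5*sqrt(2))*(s + 3*sqrt(2))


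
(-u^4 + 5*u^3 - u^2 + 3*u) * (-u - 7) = u^5 + 2*u^4 - 34*u^3 + 4*u^2 - 21*u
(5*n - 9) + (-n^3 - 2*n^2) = -n^3 - 2*n^2 + 5*n - 9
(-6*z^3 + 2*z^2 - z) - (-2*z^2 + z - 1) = -6*z^3 + 4*z^2 - 2*z + 1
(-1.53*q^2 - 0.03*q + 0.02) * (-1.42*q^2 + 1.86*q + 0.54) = 2.1726*q^4 - 2.8032*q^3 - 0.9104*q^2 + 0.021*q + 0.0108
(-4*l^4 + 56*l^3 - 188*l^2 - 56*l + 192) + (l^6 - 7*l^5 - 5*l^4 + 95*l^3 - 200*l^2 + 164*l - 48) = l^6 - 7*l^5 - 9*l^4 + 151*l^3 - 388*l^2 + 108*l + 144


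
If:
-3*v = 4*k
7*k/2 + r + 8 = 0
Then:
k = -3*v/4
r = 21*v/8 - 8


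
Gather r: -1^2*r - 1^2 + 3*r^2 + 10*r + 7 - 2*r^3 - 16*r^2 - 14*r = -2*r^3 - 13*r^2 - 5*r + 6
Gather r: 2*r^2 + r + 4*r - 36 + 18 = 2*r^2 + 5*r - 18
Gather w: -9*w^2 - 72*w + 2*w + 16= -9*w^2 - 70*w + 16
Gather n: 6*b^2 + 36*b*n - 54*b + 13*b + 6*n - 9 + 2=6*b^2 - 41*b + n*(36*b + 6) - 7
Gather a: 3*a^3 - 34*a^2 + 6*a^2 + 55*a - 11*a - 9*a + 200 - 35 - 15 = 3*a^3 - 28*a^2 + 35*a + 150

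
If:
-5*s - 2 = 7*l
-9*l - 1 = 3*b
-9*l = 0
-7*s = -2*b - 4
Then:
No Solution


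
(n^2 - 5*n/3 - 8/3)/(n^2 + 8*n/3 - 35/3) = (3*n^2 - 5*n - 8)/(3*n^2 + 8*n - 35)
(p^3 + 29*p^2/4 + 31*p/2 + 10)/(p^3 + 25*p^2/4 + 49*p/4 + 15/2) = (p + 4)/(p + 3)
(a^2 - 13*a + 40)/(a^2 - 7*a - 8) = (a - 5)/(a + 1)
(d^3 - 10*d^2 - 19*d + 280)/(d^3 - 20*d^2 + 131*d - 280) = (d + 5)/(d - 5)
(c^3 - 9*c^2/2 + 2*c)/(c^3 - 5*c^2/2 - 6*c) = (2*c - 1)/(2*c + 3)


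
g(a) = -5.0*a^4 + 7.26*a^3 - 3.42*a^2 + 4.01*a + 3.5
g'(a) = -20.0*a^3 + 21.78*a^2 - 6.84*a + 4.01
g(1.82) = -11.62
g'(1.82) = -56.87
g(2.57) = -103.67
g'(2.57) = -209.21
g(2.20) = -44.05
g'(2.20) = -118.58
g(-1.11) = -22.68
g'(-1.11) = 65.79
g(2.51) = -91.63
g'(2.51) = -192.21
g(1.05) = 6.27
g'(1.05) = -2.31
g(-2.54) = -355.84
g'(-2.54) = 489.64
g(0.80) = 6.19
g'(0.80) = 2.24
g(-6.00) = -8191.84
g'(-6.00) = 5149.13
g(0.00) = 3.50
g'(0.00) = 4.01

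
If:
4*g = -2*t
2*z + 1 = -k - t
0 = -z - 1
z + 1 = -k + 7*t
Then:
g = -1/16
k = 7/8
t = 1/8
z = -1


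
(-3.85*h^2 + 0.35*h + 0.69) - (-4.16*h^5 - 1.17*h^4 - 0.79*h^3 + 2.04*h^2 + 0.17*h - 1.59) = 4.16*h^5 + 1.17*h^4 + 0.79*h^3 - 5.89*h^2 + 0.18*h + 2.28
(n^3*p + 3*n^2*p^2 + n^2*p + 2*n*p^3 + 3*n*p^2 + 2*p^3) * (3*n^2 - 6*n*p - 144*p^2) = 3*n^5*p + 3*n^4*p^2 + 3*n^4*p - 156*n^3*p^3 + 3*n^3*p^2 - 444*n^2*p^4 - 156*n^2*p^3 - 288*n*p^5 - 444*n*p^4 - 288*p^5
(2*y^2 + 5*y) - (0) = 2*y^2 + 5*y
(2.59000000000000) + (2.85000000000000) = 5.44000000000000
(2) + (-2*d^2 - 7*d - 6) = -2*d^2 - 7*d - 4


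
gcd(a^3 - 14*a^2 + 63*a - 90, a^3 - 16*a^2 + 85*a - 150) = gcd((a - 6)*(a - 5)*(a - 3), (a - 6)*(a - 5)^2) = a^2 - 11*a + 30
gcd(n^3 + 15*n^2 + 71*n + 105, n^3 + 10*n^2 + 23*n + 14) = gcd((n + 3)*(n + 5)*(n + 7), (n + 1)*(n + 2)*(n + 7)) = n + 7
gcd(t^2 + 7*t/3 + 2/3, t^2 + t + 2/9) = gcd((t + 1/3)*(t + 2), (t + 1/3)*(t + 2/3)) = t + 1/3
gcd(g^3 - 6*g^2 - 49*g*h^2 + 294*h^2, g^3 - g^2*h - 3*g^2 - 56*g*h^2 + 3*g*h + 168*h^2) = g + 7*h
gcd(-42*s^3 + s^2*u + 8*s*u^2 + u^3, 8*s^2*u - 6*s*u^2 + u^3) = 2*s - u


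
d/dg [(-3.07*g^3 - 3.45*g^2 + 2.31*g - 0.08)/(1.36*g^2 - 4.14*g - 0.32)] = (-4.1752*g^4 + 25.4196*g^3 + 14.0886*g^2 + 2.4256*g - 1.0704)/(1.8496*g^4 - 11.2608*g^3 + 16.2692*g^2 + 2.6496*g + 0.1024)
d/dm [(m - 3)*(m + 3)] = 2*m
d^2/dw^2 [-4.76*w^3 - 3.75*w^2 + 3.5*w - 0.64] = -28.56*w - 7.5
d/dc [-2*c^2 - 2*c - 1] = -4*c - 2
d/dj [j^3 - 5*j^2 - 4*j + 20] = 3*j^2 - 10*j - 4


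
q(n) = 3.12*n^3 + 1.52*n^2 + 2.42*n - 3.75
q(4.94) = 421.43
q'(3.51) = 128.41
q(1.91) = 28.16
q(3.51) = 158.39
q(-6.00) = -637.47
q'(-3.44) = 102.72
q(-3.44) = -121.10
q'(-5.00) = 221.22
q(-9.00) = -2176.89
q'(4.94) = 245.86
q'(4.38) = 195.30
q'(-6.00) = 321.14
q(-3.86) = -169.88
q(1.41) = 11.43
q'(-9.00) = 733.22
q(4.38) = 298.18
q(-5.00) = -367.85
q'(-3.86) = 130.15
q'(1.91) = 42.37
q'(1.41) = 25.32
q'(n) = 9.36*n^2 + 3.04*n + 2.42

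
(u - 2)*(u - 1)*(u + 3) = u^3 - 7*u + 6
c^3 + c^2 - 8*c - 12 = (c - 3)*(c + 2)^2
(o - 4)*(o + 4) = o^2 - 16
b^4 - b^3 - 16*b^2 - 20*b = b*(b - 5)*(b + 2)^2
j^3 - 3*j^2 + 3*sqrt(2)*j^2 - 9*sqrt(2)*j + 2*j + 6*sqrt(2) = (j - 2)*(j - 1)*(j + 3*sqrt(2))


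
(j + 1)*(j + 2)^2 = j^3 + 5*j^2 + 8*j + 4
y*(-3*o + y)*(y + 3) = -3*o*y^2 - 9*o*y + y^3 + 3*y^2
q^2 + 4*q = q*(q + 4)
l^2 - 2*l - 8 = (l - 4)*(l + 2)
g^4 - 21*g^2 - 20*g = g*(g - 5)*(g + 1)*(g + 4)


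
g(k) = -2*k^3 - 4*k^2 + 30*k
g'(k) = -6*k^2 - 8*k + 30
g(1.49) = 29.20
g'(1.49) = 4.76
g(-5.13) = 10.84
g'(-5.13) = -86.86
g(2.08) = 27.10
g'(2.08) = -12.60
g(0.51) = 13.99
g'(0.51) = 24.36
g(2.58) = 16.43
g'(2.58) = -30.58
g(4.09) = -81.05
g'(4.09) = -103.09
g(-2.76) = -71.22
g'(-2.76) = 6.37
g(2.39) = 21.55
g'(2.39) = -23.39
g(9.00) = -1512.00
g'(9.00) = -528.00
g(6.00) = -396.00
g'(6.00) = -234.00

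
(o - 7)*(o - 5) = o^2 - 12*o + 35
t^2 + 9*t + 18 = (t + 3)*(t + 6)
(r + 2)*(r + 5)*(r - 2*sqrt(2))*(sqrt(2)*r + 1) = sqrt(2)*r^4 - 3*r^3 + 7*sqrt(2)*r^3 - 21*r^2 + 8*sqrt(2)*r^2 - 30*r - 14*sqrt(2)*r - 20*sqrt(2)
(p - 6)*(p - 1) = p^2 - 7*p + 6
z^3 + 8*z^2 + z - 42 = (z - 2)*(z + 3)*(z + 7)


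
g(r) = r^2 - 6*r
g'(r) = 2*r - 6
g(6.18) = 1.11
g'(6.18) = 6.36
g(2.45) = -8.70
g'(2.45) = -1.10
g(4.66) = -6.24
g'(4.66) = 3.32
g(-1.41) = 10.45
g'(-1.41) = -8.82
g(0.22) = -1.27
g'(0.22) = -5.56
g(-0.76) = 5.14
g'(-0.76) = -7.52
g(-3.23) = 29.81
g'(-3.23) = -12.46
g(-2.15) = 17.52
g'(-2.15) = -10.30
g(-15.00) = 315.00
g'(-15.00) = -36.00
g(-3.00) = 27.00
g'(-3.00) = -12.00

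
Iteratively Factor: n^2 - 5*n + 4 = (n - 4)*(n - 1)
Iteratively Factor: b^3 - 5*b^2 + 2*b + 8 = (b - 2)*(b^2 - 3*b - 4) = (b - 4)*(b - 2)*(b + 1)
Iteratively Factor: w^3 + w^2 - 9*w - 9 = (w + 3)*(w^2 - 2*w - 3) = (w + 1)*(w + 3)*(w - 3)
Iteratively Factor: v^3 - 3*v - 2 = (v + 1)*(v^2 - v - 2) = (v - 2)*(v + 1)*(v + 1)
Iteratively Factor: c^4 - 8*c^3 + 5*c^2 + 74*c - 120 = (c + 3)*(c^3 - 11*c^2 + 38*c - 40) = (c - 5)*(c + 3)*(c^2 - 6*c + 8) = (c - 5)*(c - 4)*(c + 3)*(c - 2)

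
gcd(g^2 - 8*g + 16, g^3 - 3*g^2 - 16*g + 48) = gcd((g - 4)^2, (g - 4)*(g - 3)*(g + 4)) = g - 4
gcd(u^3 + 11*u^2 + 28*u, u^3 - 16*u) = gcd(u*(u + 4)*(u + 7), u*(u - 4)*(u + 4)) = u^2 + 4*u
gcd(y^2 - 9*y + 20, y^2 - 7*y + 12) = y - 4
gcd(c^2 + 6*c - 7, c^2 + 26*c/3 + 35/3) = c + 7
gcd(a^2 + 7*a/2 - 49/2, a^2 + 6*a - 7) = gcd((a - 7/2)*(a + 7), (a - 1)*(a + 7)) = a + 7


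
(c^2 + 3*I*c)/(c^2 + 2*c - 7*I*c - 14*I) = c*(c + 3*I)/(c^2 + c*(2 - 7*I) - 14*I)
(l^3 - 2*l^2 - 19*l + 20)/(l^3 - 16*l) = (l^2 - 6*l + 5)/(l*(l - 4))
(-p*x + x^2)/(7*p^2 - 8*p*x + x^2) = x/(-7*p + x)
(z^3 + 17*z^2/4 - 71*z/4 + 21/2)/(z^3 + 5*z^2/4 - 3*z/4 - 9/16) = 4*(z^2 + 5*z - 14)/(4*z^2 + 8*z + 3)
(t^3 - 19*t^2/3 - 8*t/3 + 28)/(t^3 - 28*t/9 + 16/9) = 3*(3*t^2 - 25*t + 42)/(9*t^2 - 18*t + 8)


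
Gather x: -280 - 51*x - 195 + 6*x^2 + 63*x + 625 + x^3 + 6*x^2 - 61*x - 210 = x^3 + 12*x^2 - 49*x - 60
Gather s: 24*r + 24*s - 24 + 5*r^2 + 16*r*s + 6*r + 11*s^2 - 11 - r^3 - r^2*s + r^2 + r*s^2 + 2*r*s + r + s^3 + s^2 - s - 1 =-r^3 + 6*r^2 + 31*r + s^3 + s^2*(r + 12) + s*(-r^2 + 18*r + 23) - 36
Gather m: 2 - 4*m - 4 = -4*m - 2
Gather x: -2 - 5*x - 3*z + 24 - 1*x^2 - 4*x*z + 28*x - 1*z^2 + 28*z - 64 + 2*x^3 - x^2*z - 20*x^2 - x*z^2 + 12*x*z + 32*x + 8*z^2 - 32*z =2*x^3 + x^2*(-z - 21) + x*(-z^2 + 8*z + 55) + 7*z^2 - 7*z - 42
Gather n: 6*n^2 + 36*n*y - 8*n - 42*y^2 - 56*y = 6*n^2 + n*(36*y - 8) - 42*y^2 - 56*y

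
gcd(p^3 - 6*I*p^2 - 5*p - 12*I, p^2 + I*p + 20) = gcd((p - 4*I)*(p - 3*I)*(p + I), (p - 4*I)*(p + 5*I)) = p - 4*I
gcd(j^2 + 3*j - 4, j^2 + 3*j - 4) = j^2 + 3*j - 4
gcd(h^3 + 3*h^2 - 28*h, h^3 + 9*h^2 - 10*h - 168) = h^2 + 3*h - 28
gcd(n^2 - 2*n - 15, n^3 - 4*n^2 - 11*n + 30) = n^2 - 2*n - 15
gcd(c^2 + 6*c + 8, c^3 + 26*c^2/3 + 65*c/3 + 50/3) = c + 2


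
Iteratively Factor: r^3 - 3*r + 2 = (r + 2)*(r^2 - 2*r + 1) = (r - 1)*(r + 2)*(r - 1)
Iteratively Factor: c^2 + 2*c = (c)*(c + 2)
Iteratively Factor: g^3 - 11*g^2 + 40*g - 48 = (g - 4)*(g^2 - 7*g + 12) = (g - 4)*(g - 3)*(g - 4)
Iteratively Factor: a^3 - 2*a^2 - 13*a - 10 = (a + 1)*(a^2 - 3*a - 10) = (a - 5)*(a + 1)*(a + 2)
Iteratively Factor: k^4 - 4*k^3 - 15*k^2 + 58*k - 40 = (k - 1)*(k^3 - 3*k^2 - 18*k + 40) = (k - 2)*(k - 1)*(k^2 - k - 20) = (k - 2)*(k - 1)*(k + 4)*(k - 5)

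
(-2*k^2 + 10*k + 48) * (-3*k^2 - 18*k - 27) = 6*k^4 + 6*k^3 - 270*k^2 - 1134*k - 1296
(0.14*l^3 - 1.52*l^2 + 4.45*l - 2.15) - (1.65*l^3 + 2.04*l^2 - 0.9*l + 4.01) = -1.51*l^3 - 3.56*l^2 + 5.35*l - 6.16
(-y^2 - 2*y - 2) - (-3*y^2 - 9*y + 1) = 2*y^2 + 7*y - 3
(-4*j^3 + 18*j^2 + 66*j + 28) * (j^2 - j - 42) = -4*j^5 + 22*j^4 + 216*j^3 - 794*j^2 - 2800*j - 1176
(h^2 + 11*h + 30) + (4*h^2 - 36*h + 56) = 5*h^2 - 25*h + 86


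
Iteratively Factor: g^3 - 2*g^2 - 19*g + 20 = (g - 5)*(g^2 + 3*g - 4) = (g - 5)*(g + 4)*(g - 1)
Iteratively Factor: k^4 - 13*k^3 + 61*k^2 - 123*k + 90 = (k - 3)*(k^3 - 10*k^2 + 31*k - 30) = (k - 3)*(k - 2)*(k^2 - 8*k + 15) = (k - 5)*(k - 3)*(k - 2)*(k - 3)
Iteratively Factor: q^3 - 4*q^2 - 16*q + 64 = (q + 4)*(q^2 - 8*q + 16) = (q - 4)*(q + 4)*(q - 4)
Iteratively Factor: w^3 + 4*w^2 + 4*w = (w + 2)*(w^2 + 2*w) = w*(w + 2)*(w + 2)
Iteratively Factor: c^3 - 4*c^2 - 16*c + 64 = (c - 4)*(c^2 - 16) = (c - 4)*(c + 4)*(c - 4)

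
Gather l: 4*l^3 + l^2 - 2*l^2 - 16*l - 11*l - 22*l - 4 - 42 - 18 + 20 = 4*l^3 - l^2 - 49*l - 44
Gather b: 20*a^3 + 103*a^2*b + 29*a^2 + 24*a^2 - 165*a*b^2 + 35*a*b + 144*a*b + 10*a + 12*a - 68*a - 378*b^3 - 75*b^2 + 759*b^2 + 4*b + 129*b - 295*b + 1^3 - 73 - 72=20*a^3 + 53*a^2 - 46*a - 378*b^3 + b^2*(684 - 165*a) + b*(103*a^2 + 179*a - 162) - 144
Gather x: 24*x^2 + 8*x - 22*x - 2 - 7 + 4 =24*x^2 - 14*x - 5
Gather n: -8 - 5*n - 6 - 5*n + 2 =-10*n - 12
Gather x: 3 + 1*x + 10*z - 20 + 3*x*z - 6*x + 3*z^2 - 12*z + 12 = x*(3*z - 5) + 3*z^2 - 2*z - 5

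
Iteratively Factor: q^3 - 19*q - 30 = (q + 3)*(q^2 - 3*q - 10) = (q - 5)*(q + 3)*(q + 2)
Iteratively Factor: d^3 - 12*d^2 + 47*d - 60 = (d - 5)*(d^2 - 7*d + 12) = (d - 5)*(d - 4)*(d - 3)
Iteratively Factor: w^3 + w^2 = (w)*(w^2 + w) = w^2*(w + 1)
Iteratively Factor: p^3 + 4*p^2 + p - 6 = (p + 2)*(p^2 + 2*p - 3) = (p - 1)*(p + 2)*(p + 3)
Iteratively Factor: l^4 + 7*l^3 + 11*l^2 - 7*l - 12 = (l - 1)*(l^3 + 8*l^2 + 19*l + 12) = (l - 1)*(l + 4)*(l^2 + 4*l + 3) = (l - 1)*(l + 3)*(l + 4)*(l + 1)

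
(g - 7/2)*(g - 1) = g^2 - 9*g/2 + 7/2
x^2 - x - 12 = (x - 4)*(x + 3)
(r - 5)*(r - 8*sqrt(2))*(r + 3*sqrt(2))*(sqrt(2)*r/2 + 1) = sqrt(2)*r^4/2 - 4*r^3 - 5*sqrt(2)*r^3/2 - 29*sqrt(2)*r^2 + 20*r^2 - 48*r + 145*sqrt(2)*r + 240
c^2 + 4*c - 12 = (c - 2)*(c + 6)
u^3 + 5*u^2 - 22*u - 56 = (u - 4)*(u + 2)*(u + 7)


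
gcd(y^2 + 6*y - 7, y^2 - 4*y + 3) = y - 1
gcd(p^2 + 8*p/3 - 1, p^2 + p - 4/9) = p - 1/3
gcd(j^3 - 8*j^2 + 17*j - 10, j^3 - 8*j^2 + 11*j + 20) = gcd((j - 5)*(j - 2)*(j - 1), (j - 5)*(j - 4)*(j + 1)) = j - 5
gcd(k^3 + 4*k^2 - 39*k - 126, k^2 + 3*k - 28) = k + 7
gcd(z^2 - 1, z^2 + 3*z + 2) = z + 1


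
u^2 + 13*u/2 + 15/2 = (u + 3/2)*(u + 5)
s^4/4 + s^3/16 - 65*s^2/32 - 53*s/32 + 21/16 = (s/4 + 1/2)*(s - 3)*(s - 1/2)*(s + 7/4)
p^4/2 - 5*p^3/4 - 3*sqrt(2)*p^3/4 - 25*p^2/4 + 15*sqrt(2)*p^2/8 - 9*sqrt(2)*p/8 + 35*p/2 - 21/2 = (p/2 + sqrt(2))*(p - 3/2)*(p - 1)*(p - 7*sqrt(2)/2)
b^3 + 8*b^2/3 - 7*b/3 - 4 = (b - 4/3)*(b + 1)*(b + 3)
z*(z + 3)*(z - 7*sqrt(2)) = z^3 - 7*sqrt(2)*z^2 + 3*z^2 - 21*sqrt(2)*z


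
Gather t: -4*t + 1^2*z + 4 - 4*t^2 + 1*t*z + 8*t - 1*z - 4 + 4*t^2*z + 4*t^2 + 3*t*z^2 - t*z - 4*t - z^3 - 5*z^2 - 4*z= 4*t^2*z + 3*t*z^2 - z^3 - 5*z^2 - 4*z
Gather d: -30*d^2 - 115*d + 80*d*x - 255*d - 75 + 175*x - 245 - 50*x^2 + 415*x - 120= -30*d^2 + d*(80*x - 370) - 50*x^2 + 590*x - 440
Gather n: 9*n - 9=9*n - 9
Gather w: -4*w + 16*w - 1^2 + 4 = 12*w + 3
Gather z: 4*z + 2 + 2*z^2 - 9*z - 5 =2*z^2 - 5*z - 3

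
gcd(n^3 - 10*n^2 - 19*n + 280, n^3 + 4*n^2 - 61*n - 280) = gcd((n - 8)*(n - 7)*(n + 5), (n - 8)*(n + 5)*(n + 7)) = n^2 - 3*n - 40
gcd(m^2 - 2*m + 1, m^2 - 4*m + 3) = m - 1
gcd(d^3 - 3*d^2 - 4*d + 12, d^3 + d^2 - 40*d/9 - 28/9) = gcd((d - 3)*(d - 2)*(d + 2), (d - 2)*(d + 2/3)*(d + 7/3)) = d - 2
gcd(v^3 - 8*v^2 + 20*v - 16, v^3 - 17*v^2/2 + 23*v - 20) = v^2 - 6*v + 8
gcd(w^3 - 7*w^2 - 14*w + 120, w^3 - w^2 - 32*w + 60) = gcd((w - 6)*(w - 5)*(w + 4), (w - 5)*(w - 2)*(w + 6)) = w - 5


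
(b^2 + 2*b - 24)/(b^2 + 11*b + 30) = (b - 4)/(b + 5)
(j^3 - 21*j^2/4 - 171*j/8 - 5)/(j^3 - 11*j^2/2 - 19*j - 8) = (8*j^2 + 22*j + 5)/(4*(2*j^2 + 5*j + 2))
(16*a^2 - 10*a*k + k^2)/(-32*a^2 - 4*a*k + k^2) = (-2*a + k)/(4*a + k)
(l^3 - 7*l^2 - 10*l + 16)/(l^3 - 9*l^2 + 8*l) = (l + 2)/l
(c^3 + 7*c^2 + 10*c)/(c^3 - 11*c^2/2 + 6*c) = 2*(c^2 + 7*c + 10)/(2*c^2 - 11*c + 12)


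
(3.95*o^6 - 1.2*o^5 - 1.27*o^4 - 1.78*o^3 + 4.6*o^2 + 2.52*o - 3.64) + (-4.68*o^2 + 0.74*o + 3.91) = 3.95*o^6 - 1.2*o^5 - 1.27*o^4 - 1.78*o^3 - 0.0800000000000001*o^2 + 3.26*o + 0.27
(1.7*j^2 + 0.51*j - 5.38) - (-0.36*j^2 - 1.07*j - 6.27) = 2.06*j^2 + 1.58*j + 0.89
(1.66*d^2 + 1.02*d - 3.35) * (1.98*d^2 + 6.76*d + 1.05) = 3.2868*d^4 + 13.2412*d^3 + 2.0052*d^2 - 21.575*d - 3.5175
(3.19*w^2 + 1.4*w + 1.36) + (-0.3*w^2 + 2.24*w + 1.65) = 2.89*w^2 + 3.64*w + 3.01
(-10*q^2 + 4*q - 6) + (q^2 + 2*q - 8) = -9*q^2 + 6*q - 14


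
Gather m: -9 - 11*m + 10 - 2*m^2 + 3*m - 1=-2*m^2 - 8*m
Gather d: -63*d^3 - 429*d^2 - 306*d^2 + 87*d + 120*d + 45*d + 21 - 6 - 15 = -63*d^3 - 735*d^2 + 252*d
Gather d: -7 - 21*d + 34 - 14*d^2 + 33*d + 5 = -14*d^2 + 12*d + 32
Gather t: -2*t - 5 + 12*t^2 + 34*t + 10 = 12*t^2 + 32*t + 5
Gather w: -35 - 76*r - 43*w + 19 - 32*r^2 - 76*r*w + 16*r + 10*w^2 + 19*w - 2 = -32*r^2 - 60*r + 10*w^2 + w*(-76*r - 24) - 18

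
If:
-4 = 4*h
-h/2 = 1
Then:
No Solution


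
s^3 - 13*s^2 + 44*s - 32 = (s - 8)*(s - 4)*(s - 1)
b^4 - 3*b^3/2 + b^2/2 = b^2*(b - 1)*(b - 1/2)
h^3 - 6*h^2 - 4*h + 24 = (h - 6)*(h - 2)*(h + 2)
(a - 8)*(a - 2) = a^2 - 10*a + 16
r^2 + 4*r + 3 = (r + 1)*(r + 3)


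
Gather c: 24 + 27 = 51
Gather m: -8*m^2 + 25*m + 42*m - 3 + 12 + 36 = -8*m^2 + 67*m + 45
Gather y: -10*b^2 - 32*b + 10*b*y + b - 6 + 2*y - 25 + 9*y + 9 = -10*b^2 - 31*b + y*(10*b + 11) - 22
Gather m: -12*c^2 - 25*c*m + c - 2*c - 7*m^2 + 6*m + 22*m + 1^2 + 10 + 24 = -12*c^2 - c - 7*m^2 + m*(28 - 25*c) + 35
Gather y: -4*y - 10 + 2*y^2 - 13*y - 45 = 2*y^2 - 17*y - 55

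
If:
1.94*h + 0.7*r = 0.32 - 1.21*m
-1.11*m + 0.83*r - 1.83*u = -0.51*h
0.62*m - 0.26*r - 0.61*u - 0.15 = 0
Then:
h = -43.3602393476189*u - 3.43973947117591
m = 29.7861404313905*u + 2.56906837999082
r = 68.6823348748544*u + 5.54931690613196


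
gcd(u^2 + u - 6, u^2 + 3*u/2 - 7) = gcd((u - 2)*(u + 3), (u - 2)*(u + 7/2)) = u - 2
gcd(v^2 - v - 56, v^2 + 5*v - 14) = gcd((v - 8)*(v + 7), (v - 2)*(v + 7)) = v + 7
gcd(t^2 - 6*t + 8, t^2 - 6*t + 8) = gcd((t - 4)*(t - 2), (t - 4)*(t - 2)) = t^2 - 6*t + 8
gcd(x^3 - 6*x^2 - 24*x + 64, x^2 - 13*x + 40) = x - 8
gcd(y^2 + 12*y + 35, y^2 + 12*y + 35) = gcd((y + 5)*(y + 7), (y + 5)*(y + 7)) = y^2 + 12*y + 35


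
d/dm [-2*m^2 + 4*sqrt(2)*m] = -4*m + 4*sqrt(2)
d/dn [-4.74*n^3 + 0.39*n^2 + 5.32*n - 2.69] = -14.22*n^2 + 0.78*n + 5.32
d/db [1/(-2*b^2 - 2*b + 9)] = 2*(2*b + 1)/(2*b^2 + 2*b - 9)^2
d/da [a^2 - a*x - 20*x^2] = 2*a - x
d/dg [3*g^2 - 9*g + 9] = 6*g - 9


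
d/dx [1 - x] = -1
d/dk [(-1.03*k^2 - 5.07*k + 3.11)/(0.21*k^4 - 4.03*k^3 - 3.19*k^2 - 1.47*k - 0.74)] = (0.4326*k^5 - 0.956799999999999*k^4 - 43.4766*k^3 + 22.9407*k^2 + 21.3662*k + 8.3235)/(0.0441*k^8 - 1.6926*k^7 + 14.9011*k^6 + 25.094*k^5 + 21.7135*k^4 + 15.343*k^3 + 6.8821*k^2 + 2.1756*k + 0.5476)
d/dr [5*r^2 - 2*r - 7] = 10*r - 2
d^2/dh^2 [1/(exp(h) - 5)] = (exp(h) + 5)*exp(h)/(exp(h) - 5)^3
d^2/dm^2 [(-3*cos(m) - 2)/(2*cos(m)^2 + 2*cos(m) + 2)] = (27*(1 - cos(2*m))^2*cos(m) + 5*(1 - cos(2*m))^2 - 32*cos(m) - 22*cos(2*m) + 6*cos(3*m) - 6*cos(5*m) - 18)/(2*cos(m) + cos(2*m) + 3)^3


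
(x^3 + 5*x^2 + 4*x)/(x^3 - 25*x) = (x^2 + 5*x + 4)/(x^2 - 25)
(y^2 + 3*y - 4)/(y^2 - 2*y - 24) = (y - 1)/(y - 6)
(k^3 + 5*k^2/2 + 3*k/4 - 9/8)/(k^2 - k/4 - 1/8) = (4*k^2 + 12*k + 9)/(4*k + 1)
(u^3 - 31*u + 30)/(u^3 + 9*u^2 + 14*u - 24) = (u - 5)/(u + 4)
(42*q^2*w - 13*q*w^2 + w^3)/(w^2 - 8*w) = (42*q^2 - 13*q*w + w^2)/(w - 8)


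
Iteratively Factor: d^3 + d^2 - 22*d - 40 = (d - 5)*(d^2 + 6*d + 8) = (d - 5)*(d + 2)*(d + 4)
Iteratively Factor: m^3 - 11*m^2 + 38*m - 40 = (m - 2)*(m^2 - 9*m + 20) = (m - 4)*(m - 2)*(m - 5)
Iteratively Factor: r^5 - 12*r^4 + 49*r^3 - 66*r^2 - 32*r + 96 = (r - 4)*(r^4 - 8*r^3 + 17*r^2 + 2*r - 24) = (r - 4)*(r - 3)*(r^3 - 5*r^2 + 2*r + 8) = (r - 4)*(r - 3)*(r + 1)*(r^2 - 6*r + 8) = (r - 4)*(r - 3)*(r - 2)*(r + 1)*(r - 4)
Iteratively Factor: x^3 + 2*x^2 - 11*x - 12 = (x - 3)*(x^2 + 5*x + 4) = (x - 3)*(x + 1)*(x + 4)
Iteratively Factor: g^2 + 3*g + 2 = (g + 1)*(g + 2)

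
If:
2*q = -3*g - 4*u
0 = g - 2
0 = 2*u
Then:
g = 2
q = -3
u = 0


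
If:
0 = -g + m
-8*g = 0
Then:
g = 0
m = 0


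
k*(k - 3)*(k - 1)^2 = k^4 - 5*k^3 + 7*k^2 - 3*k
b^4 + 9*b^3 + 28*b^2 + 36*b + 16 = (b + 1)*(b + 2)^2*(b + 4)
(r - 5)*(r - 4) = r^2 - 9*r + 20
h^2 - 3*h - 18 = (h - 6)*(h + 3)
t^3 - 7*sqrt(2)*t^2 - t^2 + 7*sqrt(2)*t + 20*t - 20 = (t - 1)*(t - 5*sqrt(2))*(t - 2*sqrt(2))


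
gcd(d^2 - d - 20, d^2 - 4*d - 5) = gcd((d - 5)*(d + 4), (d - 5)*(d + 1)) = d - 5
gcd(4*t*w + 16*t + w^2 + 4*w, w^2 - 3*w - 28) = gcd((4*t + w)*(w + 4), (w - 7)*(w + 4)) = w + 4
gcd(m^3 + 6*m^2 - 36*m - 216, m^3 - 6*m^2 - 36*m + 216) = m^2 - 36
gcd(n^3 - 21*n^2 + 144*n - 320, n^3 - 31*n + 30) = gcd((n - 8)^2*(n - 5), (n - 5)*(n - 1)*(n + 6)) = n - 5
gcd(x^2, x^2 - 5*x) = x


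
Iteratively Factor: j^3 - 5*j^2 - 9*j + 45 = (j - 5)*(j^2 - 9) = (j - 5)*(j + 3)*(j - 3)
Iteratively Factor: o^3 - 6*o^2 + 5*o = (o)*(o^2 - 6*o + 5) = o*(o - 5)*(o - 1)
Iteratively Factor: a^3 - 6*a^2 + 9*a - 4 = (a - 4)*(a^2 - 2*a + 1) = (a - 4)*(a - 1)*(a - 1)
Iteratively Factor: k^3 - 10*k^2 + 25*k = (k - 5)*(k^2 - 5*k) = (k - 5)^2*(k)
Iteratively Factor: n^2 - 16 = (n + 4)*(n - 4)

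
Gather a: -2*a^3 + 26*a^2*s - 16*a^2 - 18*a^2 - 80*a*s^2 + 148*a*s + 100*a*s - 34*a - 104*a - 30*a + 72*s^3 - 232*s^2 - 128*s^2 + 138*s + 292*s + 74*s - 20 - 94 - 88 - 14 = -2*a^3 + a^2*(26*s - 34) + a*(-80*s^2 + 248*s - 168) + 72*s^3 - 360*s^2 + 504*s - 216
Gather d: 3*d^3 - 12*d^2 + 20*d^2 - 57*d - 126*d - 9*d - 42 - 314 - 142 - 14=3*d^3 + 8*d^2 - 192*d - 512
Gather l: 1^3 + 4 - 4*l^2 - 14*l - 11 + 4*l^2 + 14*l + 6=0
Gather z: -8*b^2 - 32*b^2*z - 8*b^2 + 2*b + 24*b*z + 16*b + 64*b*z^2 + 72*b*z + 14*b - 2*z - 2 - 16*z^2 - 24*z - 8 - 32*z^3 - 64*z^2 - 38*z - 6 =-16*b^2 + 32*b - 32*z^3 + z^2*(64*b - 80) + z*(-32*b^2 + 96*b - 64) - 16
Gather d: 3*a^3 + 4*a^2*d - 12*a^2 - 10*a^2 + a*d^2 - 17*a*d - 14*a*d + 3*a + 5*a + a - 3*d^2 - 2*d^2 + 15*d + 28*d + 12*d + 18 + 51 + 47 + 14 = 3*a^3 - 22*a^2 + 9*a + d^2*(a - 5) + d*(4*a^2 - 31*a + 55) + 130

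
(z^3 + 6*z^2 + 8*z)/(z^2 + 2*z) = z + 4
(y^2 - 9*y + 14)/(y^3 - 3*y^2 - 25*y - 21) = (y - 2)/(y^2 + 4*y + 3)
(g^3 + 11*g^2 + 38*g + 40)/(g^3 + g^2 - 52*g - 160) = (g + 2)/(g - 8)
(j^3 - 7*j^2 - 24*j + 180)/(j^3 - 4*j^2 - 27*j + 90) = (j - 6)/(j - 3)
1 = 1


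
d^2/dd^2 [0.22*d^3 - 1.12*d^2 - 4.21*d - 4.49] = 1.32*d - 2.24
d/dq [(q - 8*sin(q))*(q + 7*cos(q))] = -(q - 8*sin(q))*(7*sin(q) - 1) - (q + 7*cos(q))*(8*cos(q) - 1)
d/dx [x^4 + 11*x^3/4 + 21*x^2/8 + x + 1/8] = 4*x^3 + 33*x^2/4 + 21*x/4 + 1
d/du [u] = 1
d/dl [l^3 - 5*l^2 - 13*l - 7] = 3*l^2 - 10*l - 13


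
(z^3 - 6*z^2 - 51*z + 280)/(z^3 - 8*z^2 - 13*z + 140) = (z^2 - z - 56)/(z^2 - 3*z - 28)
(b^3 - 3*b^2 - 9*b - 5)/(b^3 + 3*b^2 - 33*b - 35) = (b + 1)/(b + 7)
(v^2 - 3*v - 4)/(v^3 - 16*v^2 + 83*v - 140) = (v + 1)/(v^2 - 12*v + 35)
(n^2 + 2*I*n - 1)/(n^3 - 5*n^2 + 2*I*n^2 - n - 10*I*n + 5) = 1/(n - 5)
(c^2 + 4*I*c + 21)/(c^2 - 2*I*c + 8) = (c^2 + 4*I*c + 21)/(c^2 - 2*I*c + 8)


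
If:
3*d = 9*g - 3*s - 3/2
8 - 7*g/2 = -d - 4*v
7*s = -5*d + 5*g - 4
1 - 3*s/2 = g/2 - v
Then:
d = 31/188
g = -1/94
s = -131/188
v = -771/376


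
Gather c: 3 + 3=6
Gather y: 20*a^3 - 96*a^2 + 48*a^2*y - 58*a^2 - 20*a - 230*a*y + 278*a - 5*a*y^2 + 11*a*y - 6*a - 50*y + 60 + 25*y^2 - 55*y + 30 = 20*a^3 - 154*a^2 + 252*a + y^2*(25 - 5*a) + y*(48*a^2 - 219*a - 105) + 90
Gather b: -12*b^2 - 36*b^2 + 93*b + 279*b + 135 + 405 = -48*b^2 + 372*b + 540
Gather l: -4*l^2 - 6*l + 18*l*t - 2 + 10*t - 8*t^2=-4*l^2 + l*(18*t - 6) - 8*t^2 + 10*t - 2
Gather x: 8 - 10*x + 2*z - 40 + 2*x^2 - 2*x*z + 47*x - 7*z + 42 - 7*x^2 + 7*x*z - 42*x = -5*x^2 + x*(5*z - 5) - 5*z + 10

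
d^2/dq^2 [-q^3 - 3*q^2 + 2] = -6*q - 6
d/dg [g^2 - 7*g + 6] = 2*g - 7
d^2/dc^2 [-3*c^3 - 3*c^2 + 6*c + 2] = -18*c - 6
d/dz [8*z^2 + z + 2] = 16*z + 1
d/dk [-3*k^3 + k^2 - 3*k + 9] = -9*k^2 + 2*k - 3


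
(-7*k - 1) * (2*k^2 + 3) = -14*k^3 - 2*k^2 - 21*k - 3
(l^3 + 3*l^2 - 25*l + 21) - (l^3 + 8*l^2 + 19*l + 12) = -5*l^2 - 44*l + 9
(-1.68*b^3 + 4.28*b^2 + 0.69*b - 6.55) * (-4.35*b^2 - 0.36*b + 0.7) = 7.308*b^5 - 18.0132*b^4 - 5.7183*b^3 + 31.2401*b^2 + 2.841*b - 4.585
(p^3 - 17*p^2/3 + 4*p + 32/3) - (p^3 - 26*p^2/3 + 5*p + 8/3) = 3*p^2 - p + 8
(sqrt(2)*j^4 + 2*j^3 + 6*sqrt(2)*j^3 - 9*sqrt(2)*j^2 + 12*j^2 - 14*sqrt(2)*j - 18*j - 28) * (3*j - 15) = 3*sqrt(2)*j^5 + 3*sqrt(2)*j^4 + 6*j^4 - 117*sqrt(2)*j^3 + 6*j^3 - 234*j^2 + 93*sqrt(2)*j^2 + 186*j + 210*sqrt(2)*j + 420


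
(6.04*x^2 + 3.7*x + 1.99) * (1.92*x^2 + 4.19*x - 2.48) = 11.5968*x^4 + 32.4116*x^3 + 4.3446*x^2 - 0.837899999999999*x - 4.9352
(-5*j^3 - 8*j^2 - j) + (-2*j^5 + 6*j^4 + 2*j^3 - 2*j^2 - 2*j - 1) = -2*j^5 + 6*j^4 - 3*j^3 - 10*j^2 - 3*j - 1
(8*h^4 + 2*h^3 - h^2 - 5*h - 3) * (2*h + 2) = 16*h^5 + 20*h^4 + 2*h^3 - 12*h^2 - 16*h - 6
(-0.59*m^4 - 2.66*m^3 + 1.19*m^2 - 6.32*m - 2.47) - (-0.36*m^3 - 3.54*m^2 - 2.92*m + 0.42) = -0.59*m^4 - 2.3*m^3 + 4.73*m^2 - 3.4*m - 2.89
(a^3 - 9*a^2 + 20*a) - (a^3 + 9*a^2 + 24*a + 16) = -18*a^2 - 4*a - 16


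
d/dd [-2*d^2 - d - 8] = -4*d - 1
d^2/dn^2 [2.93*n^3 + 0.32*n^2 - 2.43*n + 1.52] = 17.58*n + 0.64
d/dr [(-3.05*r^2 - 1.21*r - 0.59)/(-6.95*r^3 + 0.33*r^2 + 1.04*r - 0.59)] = (-21.1975*r^4 - 16.819*r^3 - 15.0742*r^2 + 3.9884*r + 1.3275)/(48.3025*r^6 - 4.587*r^5 - 14.3471*r^4 + 8.8874*r^3 + 0.6922*r^2 - 1.2272*r + 0.3481)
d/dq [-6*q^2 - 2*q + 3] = -12*q - 2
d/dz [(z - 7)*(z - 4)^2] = 3*(z - 6)*(z - 4)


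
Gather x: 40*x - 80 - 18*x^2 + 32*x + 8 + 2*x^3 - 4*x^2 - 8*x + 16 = 2*x^3 - 22*x^2 + 64*x - 56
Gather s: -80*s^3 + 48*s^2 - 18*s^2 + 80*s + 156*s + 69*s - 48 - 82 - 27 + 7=-80*s^3 + 30*s^2 + 305*s - 150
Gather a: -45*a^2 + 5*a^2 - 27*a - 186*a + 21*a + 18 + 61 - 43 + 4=-40*a^2 - 192*a + 40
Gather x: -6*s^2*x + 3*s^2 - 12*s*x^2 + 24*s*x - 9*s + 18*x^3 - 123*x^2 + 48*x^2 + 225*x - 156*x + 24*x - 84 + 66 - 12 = 3*s^2 - 9*s + 18*x^3 + x^2*(-12*s - 75) + x*(-6*s^2 + 24*s + 93) - 30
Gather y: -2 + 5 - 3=0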